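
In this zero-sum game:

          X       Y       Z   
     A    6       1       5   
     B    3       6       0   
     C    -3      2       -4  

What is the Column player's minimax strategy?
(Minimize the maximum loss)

Column should play Z, value = 5

Work:
Column player minimizes Row's maximum payoff:
Column X: max payoff to Row = 6
Column Y: max payoff to Row = 6
Column Z: max payoff to Row = 5
Minimum is 5, achieved by column Z.
Minimax strategy: Z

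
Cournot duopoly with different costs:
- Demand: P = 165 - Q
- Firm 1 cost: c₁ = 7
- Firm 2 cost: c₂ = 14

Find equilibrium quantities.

q₁* = 55.0, q₂* = 48.0

Work:
Reaction: q₁ = (165 - 7 - q₂)/2
Reaction: q₂ = (165 - 14 - q₁)/2
Solve simultaneously:
q₁* = (165 - 2×7 + 14)/3 = 55.0
q₂* = (165 - 2×14 + 7)/3 = 48.0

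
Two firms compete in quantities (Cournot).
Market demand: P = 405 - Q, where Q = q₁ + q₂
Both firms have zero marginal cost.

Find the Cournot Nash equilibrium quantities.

q₁* = q₂* = 135.0; P* = 135.0

Work:
Profit: π_i = P·q_i = (a - q_i - q_j)·q_i
FOC: ∂π_i/∂q_i = a - 2q_i - q_j = 0
Reaction function: q_i = (405 - q_j)/2
Symmetry: q* = 405/3 = 135.0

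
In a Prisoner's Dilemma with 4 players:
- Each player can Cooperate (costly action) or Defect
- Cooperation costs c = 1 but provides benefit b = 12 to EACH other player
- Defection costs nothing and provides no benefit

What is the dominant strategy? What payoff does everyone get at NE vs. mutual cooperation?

Dominant: Defect; NE payoff = 0; Coop payoff = 35

Work:
Defect dominates (saves cost c = 1, benefit to others is external)
NE: All defect → everyone gets 0
If all cooperate: each receives (3)×12 - 1 = 35
Social dilemma: 35 > 0 but NE gives 0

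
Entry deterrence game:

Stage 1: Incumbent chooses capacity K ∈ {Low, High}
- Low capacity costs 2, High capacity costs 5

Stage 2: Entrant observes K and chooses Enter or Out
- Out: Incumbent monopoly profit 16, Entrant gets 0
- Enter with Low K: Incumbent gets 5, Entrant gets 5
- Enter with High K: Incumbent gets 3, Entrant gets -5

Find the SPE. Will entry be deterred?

SPE: (High, Enter|Low, Out|High); Entry deterred. Incumbent net profit = 11

Work:
After Low K: Entrant enters (5 > 0)
After High K: Entrant stays out (-5 < 0)
Incumbent: Low → 5−2=3, High → 16−5=11
Incumbent chooses High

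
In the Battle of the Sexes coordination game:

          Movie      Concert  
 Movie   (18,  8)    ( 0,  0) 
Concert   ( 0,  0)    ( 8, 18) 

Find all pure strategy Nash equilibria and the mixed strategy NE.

Pure NE: (Movie, Movie) and (Concert, Concert); Mixed NE: p = 0.6923, q = 0.3077

Work:
Check pure NE:
(Movie, Movie): (18, 8) - no unilateral deviation beneficial
(Concert, Concert): (8, 18) - no unilateral deviation beneficial
Mixed NE: P1 plays Movie with p = 0.6923, P2 plays Movie with q = 0.3077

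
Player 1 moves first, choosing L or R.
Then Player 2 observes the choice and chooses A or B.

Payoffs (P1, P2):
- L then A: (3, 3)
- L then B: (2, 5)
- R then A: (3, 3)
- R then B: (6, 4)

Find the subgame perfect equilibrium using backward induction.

P1 plays R, P2 plays B after L and B after R; Payoff (6, 4)

Work:
Backward induction:
After L: P2 chooses B → P1 gets 2
After R: P2 chooses B → P1 gets 6
P1 chooses R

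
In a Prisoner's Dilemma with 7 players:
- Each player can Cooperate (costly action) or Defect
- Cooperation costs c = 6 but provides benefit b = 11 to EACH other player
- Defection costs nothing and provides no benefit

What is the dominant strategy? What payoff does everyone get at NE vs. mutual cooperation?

Dominant: Defect; NE payoff = 0; Coop payoff = 60

Work:
Defect dominates (saves cost c = 6, benefit to others is external)
NE: All defect → everyone gets 0
If all cooperate: each receives (6)×11 - 6 = 60
Social dilemma: 60 > 0 but NE gives 0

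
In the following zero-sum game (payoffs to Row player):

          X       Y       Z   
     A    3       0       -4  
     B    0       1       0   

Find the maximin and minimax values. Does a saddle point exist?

Maximin = 0, Minimax = 0, Saddle: True

Work:
Row minimums: [-4, 0] → maximin = 0
Column maximums: [3, 1, 0] → minimax = 0
Saddle point exists! Game value = 0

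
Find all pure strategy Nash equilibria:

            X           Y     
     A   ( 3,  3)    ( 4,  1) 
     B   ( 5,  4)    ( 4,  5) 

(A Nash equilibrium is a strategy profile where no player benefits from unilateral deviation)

Nash equilibrium: (B, Y)

Work:
Best responses:
  P1 vs X: payoffs [3, 5] → best response B (payoff 5)
  P1 vs Y: payoffs [4, 4] → best response A/B (payoff 4)
  P2 vs A: payoffs [3, 1] → best response X (payoff 3)
  P2 vs B: payoffs [4, 5] → best response Y (payoff 5)
Mutual best responses: (B,Y) → Nash equilibria.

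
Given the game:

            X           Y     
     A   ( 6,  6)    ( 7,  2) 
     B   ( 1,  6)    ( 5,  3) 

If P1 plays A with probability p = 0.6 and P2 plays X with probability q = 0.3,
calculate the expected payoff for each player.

E[P1] = 5.54, E[P2] = 3.48

Work:
E[P1] = p·q·π₁(A,X) + p·(1-q)·π₁(A,Y) + (1-p)·q·π₁(B,X) + (1-p)·(1-q)·π₁(B,Y)
= 0.6·0.3·6 + 0.6·0.7·7 + 0.4·0.3·1 + 0.4·0.7·5
= 5.54

E[P2] = 3.48 (similar calculation)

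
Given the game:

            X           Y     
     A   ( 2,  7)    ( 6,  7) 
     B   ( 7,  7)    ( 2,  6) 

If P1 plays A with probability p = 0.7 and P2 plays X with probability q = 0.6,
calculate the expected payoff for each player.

E[P1] = 4.02, E[P2] = 6.88

Work:
E[P1] = p·q·π₁(A,X) + p·(1-q)·π₁(A,Y) + (1-p)·q·π₁(B,X) + (1-p)·(1-q)·π₁(B,Y)
= 0.7·0.6·2 + 0.7·0.4·6 + 0.3·0.6·7 + 0.3·0.4·2
= 4.02

E[P2] = 6.88 (similar calculation)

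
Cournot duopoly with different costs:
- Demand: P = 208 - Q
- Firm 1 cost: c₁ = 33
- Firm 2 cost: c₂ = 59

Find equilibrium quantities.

q₁* = 67.0, q₂* = 41.0

Work:
Reaction: q₁ = (208 - 33 - q₂)/2
Reaction: q₂ = (208 - 59 - q₁)/2
Solve simultaneously:
q₁* = (208 - 2×33 + 59)/3 = 67.0
q₂* = (208 - 2×59 + 33)/3 = 41.0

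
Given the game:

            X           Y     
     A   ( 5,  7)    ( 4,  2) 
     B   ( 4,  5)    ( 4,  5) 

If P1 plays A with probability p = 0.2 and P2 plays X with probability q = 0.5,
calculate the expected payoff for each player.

E[P1] = 4.1, E[P2] = 4.9

Work:
E[P1] = p·q·π₁(A,X) + p·(1-q)·π₁(A,Y) + (1-p)·q·π₁(B,X) + (1-p)·(1-q)·π₁(B,Y)
= 0.2·0.5·5 + 0.2·0.5·4 + 0.8·0.5·4 + 0.8·0.5·4
= 4.1

E[P2] = 4.9 (similar calculation)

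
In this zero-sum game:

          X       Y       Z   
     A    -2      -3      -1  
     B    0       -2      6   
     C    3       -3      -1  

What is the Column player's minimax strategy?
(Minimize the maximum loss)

Column should play Y, value = -2

Work:
Column player minimizes Row's maximum payoff:
Column X: max payoff to Row = 3
Column Y: max payoff to Row = -2
Column Z: max payoff to Row = 6
Minimum is -2, achieved by column Y.
Minimax strategy: Y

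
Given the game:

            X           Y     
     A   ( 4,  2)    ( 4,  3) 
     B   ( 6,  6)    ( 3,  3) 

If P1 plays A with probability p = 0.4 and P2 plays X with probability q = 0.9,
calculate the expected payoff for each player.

E[P1] = 5.02, E[P2] = 4.26

Work:
E[P1] = p·q·π₁(A,X) + p·(1-q)·π₁(A,Y) + (1-p)·q·π₁(B,X) + (1-p)·(1-q)·π₁(B,Y)
= 0.4·0.9·4 + 0.4·0.1·4 + 0.6·0.9·6 + 0.6·0.1·3
= 5.02

E[P2] = 4.26 (similar calculation)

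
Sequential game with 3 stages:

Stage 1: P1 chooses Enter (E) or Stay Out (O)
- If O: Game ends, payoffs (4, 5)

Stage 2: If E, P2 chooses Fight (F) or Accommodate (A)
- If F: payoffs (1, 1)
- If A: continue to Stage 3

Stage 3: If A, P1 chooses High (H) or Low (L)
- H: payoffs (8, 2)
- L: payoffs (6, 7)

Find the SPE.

SPE: (E, A, H); Outcome (8, 2)

Work:
Stage 3: P1 chooses H (8 vs 6)
Stage 2: P2: F->1, A->2 (anticipating H). Choose A
Stage 1: P1: O->4, E->8 (anticipating A, H). Choose E
SPE path: E -> A -> H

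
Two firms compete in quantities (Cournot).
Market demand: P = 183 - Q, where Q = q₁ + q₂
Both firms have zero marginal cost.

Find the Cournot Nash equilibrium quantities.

q₁* = q₂* = 61.0; P* = 61.0

Work:
Profit: π_i = P·q_i = (a - q_i - q_j)·q_i
FOC: ∂π_i/∂q_i = a - 2q_i - q_j = 0
Reaction function: q_i = (183 - q_j)/2
Symmetry: q* = 183/3 = 61.0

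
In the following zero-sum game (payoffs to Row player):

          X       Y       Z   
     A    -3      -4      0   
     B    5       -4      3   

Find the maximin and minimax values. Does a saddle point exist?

Maximin = -4, Minimax = -4, Saddle: True

Work:
Row minimums: [-4, -4] → maximin = -4
Column maximums: [5, -4, 3] → minimax = -4
Saddle point exists! Game value = -4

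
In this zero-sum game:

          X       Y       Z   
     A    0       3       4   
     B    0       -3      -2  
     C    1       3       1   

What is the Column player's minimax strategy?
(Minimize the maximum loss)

Column should play X, value = 1

Work:
Column player minimizes Row's maximum payoff:
Column X: max payoff to Row = 1
Column Y: max payoff to Row = 3
Column Z: max payoff to Row = 4
Minimum is 1, achieved by column X.
Minimax strategy: X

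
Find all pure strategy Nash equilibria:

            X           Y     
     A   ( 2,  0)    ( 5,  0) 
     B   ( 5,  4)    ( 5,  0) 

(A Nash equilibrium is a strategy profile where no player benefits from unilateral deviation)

Nash equilibrium: (A, Y), (B, X)

Work:
Best responses:
  P1 vs X: payoffs [2, 5] → best response B (payoff 5)
  P1 vs Y: payoffs [5, 5] → best response A/B (payoff 5)
  P2 vs A: payoffs [0, 0] → best response X/Y (payoff 0)
  P2 vs B: payoffs [4, 0] → best response X (payoff 4)
Mutual best responses: (A,Y), (B,X) → Nash equilibria.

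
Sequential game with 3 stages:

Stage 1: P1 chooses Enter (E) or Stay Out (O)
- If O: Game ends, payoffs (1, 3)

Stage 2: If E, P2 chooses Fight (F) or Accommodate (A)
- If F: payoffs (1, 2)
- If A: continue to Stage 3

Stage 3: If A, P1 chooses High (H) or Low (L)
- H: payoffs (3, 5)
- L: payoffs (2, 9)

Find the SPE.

SPE: (E, A, H); Outcome (3, 5)

Work:
Stage 3: P1 chooses H (3 vs 2)
Stage 2: P2: F->2, A->5 (anticipating H). Choose A
Stage 1: P1: O->1, E->3 (anticipating A, H). Choose E
SPE path: E -> A -> H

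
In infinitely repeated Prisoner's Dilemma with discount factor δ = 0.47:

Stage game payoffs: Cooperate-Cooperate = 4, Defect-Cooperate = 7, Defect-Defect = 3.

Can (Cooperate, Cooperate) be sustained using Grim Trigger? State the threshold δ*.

δ* = 0.75; since δ = 0.47 < 0.75, cooperation cannot be sustained

Work:
For Grim Trigger:
Cooperate forever: 4/(1-δ)
Defect then punished: 7 + 3·δ/(1-δ)
Need: 4/(1-δ) ≥ 7 + 3·δ/(1-δ)
Solving: δ ≥ (T-R)/(T-P) = (7-4)/(7-3) = 0.75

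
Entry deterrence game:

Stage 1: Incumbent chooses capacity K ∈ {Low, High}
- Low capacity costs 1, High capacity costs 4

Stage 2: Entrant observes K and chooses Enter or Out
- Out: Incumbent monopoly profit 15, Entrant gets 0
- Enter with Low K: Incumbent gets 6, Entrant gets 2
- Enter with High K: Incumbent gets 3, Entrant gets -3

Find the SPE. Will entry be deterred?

SPE: (High, Enter|Low, Out|High); Entry deterred. Incumbent net profit = 11

Work:
After Low K: Entrant enters (2 > 0)
After High K: Entrant stays out (-3 < 0)
Incumbent: Low → 6−1=5, High → 15−4=11
Incumbent chooses High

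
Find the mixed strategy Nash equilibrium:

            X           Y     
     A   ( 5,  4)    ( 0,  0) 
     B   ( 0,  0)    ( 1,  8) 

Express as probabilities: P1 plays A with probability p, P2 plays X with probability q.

p = 0.6667, q = 0.1667

Work:
Find probabilities that make opponent indifferent:
P2 chooses q to make P1 indifferent between A and B
P1 chooses p to make P2 indifferent between X and Y
Mixed NE: P1 plays (A: 0.6667, B: 0.3333), P2 plays (X: 0.1667, Y: 0.8333)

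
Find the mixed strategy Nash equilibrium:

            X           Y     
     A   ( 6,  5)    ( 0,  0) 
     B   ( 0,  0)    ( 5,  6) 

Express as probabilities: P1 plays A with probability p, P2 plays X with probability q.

p = 0.5455, q = 0.4545

Work:
Find probabilities that make opponent indifferent:
P2 chooses q to make P1 indifferent between A and B
P1 chooses p to make P2 indifferent between X and Y
Mixed NE: P1 plays (A: 0.5455, B: 0.4545), P2 plays (X: 0.4545, Y: 0.5455)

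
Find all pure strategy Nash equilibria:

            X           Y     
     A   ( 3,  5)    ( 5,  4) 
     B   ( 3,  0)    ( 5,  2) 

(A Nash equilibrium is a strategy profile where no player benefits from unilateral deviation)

Nash equilibrium: (A, X), (B, Y)

Work:
Best responses:
  P1 vs X: payoffs [3, 3] → best response A/B (payoff 3)
  P1 vs Y: payoffs [5, 5] → best response A/B (payoff 5)
  P2 vs A: payoffs [5, 4] → best response X (payoff 5)
  P2 vs B: payoffs [0, 2] → best response Y (payoff 2)
Mutual best responses: (A,X), (B,Y) → Nash equilibria.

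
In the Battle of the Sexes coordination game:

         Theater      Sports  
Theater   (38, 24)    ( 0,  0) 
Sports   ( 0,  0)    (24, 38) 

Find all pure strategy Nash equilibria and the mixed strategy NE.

Pure NE: (Theater, Theater) and (Sports, Sports); Mixed NE: p = 0.6129, q = 0.3871

Work:
Check pure NE:
(Theater, Theater): (38, 24) - no unilateral deviation beneficial
(Sports, Sports): (24, 38) - no unilateral deviation beneficial
Mixed NE: P1 plays Theater with p = 0.6129, P2 plays Theater with q = 0.3871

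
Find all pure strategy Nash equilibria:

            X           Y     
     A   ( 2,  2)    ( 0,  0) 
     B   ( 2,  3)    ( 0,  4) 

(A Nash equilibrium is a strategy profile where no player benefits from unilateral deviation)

Nash equilibrium: (A, X), (B, Y)

Work:
Best responses:
  P1 vs X: payoffs [2, 2] → best response A/B (payoff 2)
  P1 vs Y: payoffs [0, 0] → best response A/B (payoff 0)
  P2 vs A: payoffs [2, 0] → best response X (payoff 2)
  P2 vs B: payoffs [3, 4] → best response Y (payoff 4)
Mutual best responses: (A,X), (B,Y) → Nash equilibria.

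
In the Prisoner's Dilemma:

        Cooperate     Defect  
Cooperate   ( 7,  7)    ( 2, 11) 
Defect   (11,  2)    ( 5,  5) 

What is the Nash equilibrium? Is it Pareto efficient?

(Defect, Defect) is NE; not Pareto efficient

Work:
Defect dominates Cooperate for both players:
If P2 cooperates: Defect (11) > Cooperate (7)
If P2 defects: Defect (5) > Cooperate (2)
NE: (Defect, Defect) with payoff (5, 5)
But (Cooperate, Cooperate) = (7, 7) Pareto dominates (5, 5)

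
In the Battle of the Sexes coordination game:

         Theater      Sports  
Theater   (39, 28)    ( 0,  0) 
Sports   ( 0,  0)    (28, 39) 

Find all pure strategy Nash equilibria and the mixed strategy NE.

Pure NE: (Theater, Theater) and (Sports, Sports); Mixed NE: p = 0.5821, q = 0.4179

Work:
Check pure NE:
(Theater, Theater): (39, 28) - no unilateral deviation beneficial
(Sports, Sports): (28, 39) - no unilateral deviation beneficial
Mixed NE: P1 plays Theater with p = 0.5821, P2 plays Theater with q = 0.4179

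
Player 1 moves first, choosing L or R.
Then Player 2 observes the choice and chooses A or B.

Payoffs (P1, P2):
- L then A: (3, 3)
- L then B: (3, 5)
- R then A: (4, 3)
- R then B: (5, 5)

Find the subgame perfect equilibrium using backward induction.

P1 plays R, P2 plays B after L and B after R; Payoff (5, 5)

Work:
Backward induction:
After L: P2 chooses B → P1 gets 3
After R: P2 chooses B → P1 gets 5
P1 chooses R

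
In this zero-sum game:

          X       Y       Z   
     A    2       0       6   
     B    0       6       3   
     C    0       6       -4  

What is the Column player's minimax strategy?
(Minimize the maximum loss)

Column should play X, value = 2

Work:
Column player minimizes Row's maximum payoff:
Column X: max payoff to Row = 2
Column Y: max payoff to Row = 6
Column Z: max payoff to Row = 6
Minimum is 2, achieved by column X.
Minimax strategy: X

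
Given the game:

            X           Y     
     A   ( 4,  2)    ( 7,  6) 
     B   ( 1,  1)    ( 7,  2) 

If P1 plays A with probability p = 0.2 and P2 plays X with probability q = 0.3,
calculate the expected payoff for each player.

E[P1] = 5.38, E[P2] = 2.32

Work:
E[P1] = p·q·π₁(A,X) + p·(1-q)·π₁(A,Y) + (1-p)·q·π₁(B,X) + (1-p)·(1-q)·π₁(B,Y)
= 0.2·0.3·4 + 0.2·0.7·7 + 0.8·0.3·1 + 0.8·0.7·7
= 5.38

E[P2] = 2.32 (similar calculation)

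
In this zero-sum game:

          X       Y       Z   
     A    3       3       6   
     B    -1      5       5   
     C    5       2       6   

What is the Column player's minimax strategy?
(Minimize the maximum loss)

Column should play X or Y (all achieve the minimum), value = 5

Work:
Column player minimizes Row's maximum payoff:
Column X: max payoff to Row = 5
Column Y: max payoff to Row = 5
Column Z: max payoff to Row = 6
Minimum is 5, achieved by columns X, Y (tied).
Each of X or Y is a minimax strategy.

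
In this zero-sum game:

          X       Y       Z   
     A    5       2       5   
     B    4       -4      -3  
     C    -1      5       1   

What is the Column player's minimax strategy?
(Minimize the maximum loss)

Column should play X or Y or Z (all achieve the minimum), value = 5

Work:
Column player minimizes Row's maximum payoff:
Column X: max payoff to Row = 5
Column Y: max payoff to Row = 5
Column Z: max payoff to Row = 5
Minimum is 5, achieved by columns X, Y, Z (tied).
Each of X or Y or Z is a minimax strategy.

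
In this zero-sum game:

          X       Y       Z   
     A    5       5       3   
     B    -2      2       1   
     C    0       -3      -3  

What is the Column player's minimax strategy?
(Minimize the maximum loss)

Column should play Z, value = 3

Work:
Column player minimizes Row's maximum payoff:
Column X: max payoff to Row = 5
Column Y: max payoff to Row = 5
Column Z: max payoff to Row = 3
Minimum is 3, achieved by column Z.
Minimax strategy: Z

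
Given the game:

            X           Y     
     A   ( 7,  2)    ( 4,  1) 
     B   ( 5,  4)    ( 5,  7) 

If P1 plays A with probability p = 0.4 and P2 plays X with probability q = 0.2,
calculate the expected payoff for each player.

E[P1] = 4.84, E[P2] = 4.32

Work:
E[P1] = p·q·π₁(A,X) + p·(1-q)·π₁(A,Y) + (1-p)·q·π₁(B,X) + (1-p)·(1-q)·π₁(B,Y)
= 0.4·0.2·7 + 0.4·0.8·4 + 0.6·0.2·5 + 0.6·0.8·5
= 4.84

E[P2] = 4.32 (similar calculation)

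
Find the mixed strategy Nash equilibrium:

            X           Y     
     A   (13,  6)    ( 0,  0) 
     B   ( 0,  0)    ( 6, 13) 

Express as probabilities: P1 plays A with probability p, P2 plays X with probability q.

p = 0.6842, q = 0.3158

Work:
Find probabilities that make opponent indifferent:
P2 chooses q to make P1 indifferent between A and B
P1 chooses p to make P2 indifferent between X and Y
Mixed NE: P1 plays (A: 0.6842, B: 0.3158), P2 plays (X: 0.3158, Y: 0.6842)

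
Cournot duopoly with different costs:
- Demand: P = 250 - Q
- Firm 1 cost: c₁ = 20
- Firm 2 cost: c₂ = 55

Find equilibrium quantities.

q₁* = 88.33, q₂* = 53.33

Work:
Reaction: q₁ = (250 - 20 - q₂)/2
Reaction: q₂ = (250 - 55 - q₁)/2
Solve simultaneously:
q₁* = (250 - 2×20 + 55)/3 = 88.33
q₂* = (250 - 2×55 + 20)/3 = 53.33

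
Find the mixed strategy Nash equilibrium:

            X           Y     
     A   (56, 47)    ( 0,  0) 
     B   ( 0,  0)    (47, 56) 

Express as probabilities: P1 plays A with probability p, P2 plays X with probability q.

p = 0.5437, q = 0.4563

Work:
Find probabilities that make opponent indifferent:
P2 chooses q to make P1 indifferent between A and B
P1 chooses p to make P2 indifferent between X and Y
Mixed NE: P1 plays (A: 0.5437, B: 0.4563), P2 plays (X: 0.4563, Y: 0.5437)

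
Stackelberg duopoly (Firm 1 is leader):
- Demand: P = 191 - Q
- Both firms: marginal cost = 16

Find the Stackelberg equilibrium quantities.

q₁* (leader) = 87.5, q₂* (follower) = 43.75

Work:
Follower's reaction: q₂ = (a - c - q₁)/2
Leader substitutes: π₁ = q₁·(a - q₁ - (a-c-q₁)/2 - c)
FOC: q₁* = (191 - 16)/2 = 87.50
Then: q₂* = (191 - 16 - 87.5)/2 = 43.75
Leader has first-mover advantage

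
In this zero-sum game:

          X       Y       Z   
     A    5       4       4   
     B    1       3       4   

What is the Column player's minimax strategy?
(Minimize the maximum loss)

Column should play Y or Z (all achieve the minimum), value = 4

Work:
Column player minimizes Row's maximum payoff:
Column X: max payoff to Row = 5
Column Y: max payoff to Row = 4
Column Z: max payoff to Row = 4
Minimum is 4, achieved by columns Y, Z (tied).
Each of Y or Z is a minimax strategy.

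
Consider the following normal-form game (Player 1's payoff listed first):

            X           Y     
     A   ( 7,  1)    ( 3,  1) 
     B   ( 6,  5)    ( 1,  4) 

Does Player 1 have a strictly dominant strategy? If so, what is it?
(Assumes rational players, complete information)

Yes, Player 1's strictly dominant strategy is A

Work:
A strategy strictly dominates another if it gives a strictly higher payoff against every opponent action. Compare each pair of P1's strategies column-by-column:
  A vs B: [7 vs 6, 3 vs 1] → A strictly dominates B
  B vs A: [6 vs 7, 1 vs 3] → B does not strictly dominate A (column X: 6 ≤ 7)
A strictly dominates every other strategy → strictly dominant.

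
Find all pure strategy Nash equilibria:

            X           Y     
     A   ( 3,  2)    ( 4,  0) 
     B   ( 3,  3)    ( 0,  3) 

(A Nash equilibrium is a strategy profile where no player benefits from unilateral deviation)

Nash equilibrium: (A, X), (B, X)

Work:
Best responses:
  P1 vs X: payoffs [3, 3] → best response A/B (payoff 3)
  P1 vs Y: payoffs [4, 0] → best response A (payoff 4)
  P2 vs A: payoffs [2, 0] → best response X (payoff 2)
  P2 vs B: payoffs [3, 3] → best response X/Y (payoff 3)
Mutual best responses: (A,X), (B,X) → Nash equilibria.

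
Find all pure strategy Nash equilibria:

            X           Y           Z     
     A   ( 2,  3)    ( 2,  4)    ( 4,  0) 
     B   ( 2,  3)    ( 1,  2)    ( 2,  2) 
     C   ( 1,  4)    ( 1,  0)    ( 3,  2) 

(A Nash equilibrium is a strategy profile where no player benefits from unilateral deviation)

Nash equilibrium: (A, Y), (B, X)

Work:
Best responses:
  P1 vs X: payoffs [2, 2, 1] → best response A/B (payoff 2)
  P1 vs Y: payoffs [2, 1, 1] → best response A (payoff 2)
  P1 vs Z: payoffs [4, 2, 3] → best response A (payoff 4)
  P2 vs A: payoffs [3, 4, 0] → best response Y (payoff 4)
  P2 vs B: payoffs [3, 2, 2] → best response X (payoff 3)
  P2 vs C: payoffs [4, 0, 2] → best response X (payoff 4)
Mutual best responses: (A,Y), (B,X) → Nash equilibria.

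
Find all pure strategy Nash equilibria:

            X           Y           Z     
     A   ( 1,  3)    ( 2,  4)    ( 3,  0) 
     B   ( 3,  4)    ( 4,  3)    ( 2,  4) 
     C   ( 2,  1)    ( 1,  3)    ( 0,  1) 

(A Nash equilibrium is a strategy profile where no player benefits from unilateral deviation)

Nash equilibrium: (B, X)

Work:
Best responses:
  P1 vs X: payoffs [1, 3, 2] → best response B (payoff 3)
  P1 vs Y: payoffs [2, 4, 1] → best response B (payoff 4)
  P1 vs Z: payoffs [3, 2, 0] → best response A (payoff 3)
  P2 vs A: payoffs [3, 4, 0] → best response Y (payoff 4)
  P2 vs B: payoffs [4, 3, 4] → best response X/Z (payoff 4)
  P2 vs C: payoffs [1, 3, 1] → best response Y (payoff 3)
Mutual best responses: (B,X) → Nash equilibria.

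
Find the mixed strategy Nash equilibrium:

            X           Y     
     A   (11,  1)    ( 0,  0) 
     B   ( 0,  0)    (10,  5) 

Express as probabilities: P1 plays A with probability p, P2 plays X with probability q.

p = 0.8333, q = 0.4762

Work:
Find probabilities that make opponent indifferent:
P2 chooses q to make P1 indifferent between A and B
P1 chooses p to make P2 indifferent between X and Y
Mixed NE: P1 plays (A: 0.8333, B: 0.1667), P2 plays (X: 0.4762, Y: 0.5238)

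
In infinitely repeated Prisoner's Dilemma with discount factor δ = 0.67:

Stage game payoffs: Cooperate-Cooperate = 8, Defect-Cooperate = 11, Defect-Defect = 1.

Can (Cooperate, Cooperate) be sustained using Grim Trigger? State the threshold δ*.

δ* = 0.3; since δ = 0.67 ≥ 0.3, cooperation can be sustained

Work:
For Grim Trigger:
Cooperate forever: 8/(1-δ)
Defect then punished: 11 + 1·δ/(1-δ)
Need: 8/(1-δ) ≥ 11 + 1·δ/(1-δ)
Solving: δ ≥ (T-R)/(T-P) = (11-8)/(11-1) = 0.3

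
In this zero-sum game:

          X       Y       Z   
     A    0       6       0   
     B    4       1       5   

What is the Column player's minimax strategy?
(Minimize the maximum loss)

Column should play X, value = 4

Work:
Column player minimizes Row's maximum payoff:
Column X: max payoff to Row = 4
Column Y: max payoff to Row = 6
Column Z: max payoff to Row = 5
Minimum is 4, achieved by column X.
Minimax strategy: X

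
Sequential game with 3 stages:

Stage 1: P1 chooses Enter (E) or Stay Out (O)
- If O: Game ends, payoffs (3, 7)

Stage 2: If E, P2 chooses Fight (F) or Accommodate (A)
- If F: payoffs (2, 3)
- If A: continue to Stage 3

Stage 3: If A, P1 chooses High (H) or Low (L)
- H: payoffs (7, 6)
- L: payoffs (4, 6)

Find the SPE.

SPE: (E, A, H); Outcome (7, 6)

Work:
Stage 3: P1 chooses H (7 vs 4)
Stage 2: P2: F->3, A->6 (anticipating H). Choose A
Stage 1: P1: O->3, E->7 (anticipating A, H). Choose E
SPE path: E -> A -> H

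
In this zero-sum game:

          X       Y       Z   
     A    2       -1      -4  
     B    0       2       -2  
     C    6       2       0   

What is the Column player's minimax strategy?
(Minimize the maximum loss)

Column should play Z, value = 0

Work:
Column player minimizes Row's maximum payoff:
Column X: max payoff to Row = 6
Column Y: max payoff to Row = 2
Column Z: max payoff to Row = 0
Minimum is 0, achieved by column Z.
Minimax strategy: Z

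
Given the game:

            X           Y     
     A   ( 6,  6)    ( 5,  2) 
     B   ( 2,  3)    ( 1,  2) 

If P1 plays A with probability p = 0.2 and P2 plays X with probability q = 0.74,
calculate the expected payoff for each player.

E[P1] = 2.54, E[P2] = 3.184

Work:
E[P1] = p·q·π₁(A,X) + p·(1-q)·π₁(A,Y) + (1-p)·q·π₁(B,X) + (1-p)·(1-q)·π₁(B,Y)
= 0.2·0.74·6 + 0.2·0.26·5 + 0.8·0.74·2 + 0.8·0.26·1
= 2.54

E[P2] = 3.184 (similar calculation)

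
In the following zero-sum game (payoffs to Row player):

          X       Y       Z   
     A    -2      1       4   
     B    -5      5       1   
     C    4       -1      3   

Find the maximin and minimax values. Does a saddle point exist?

Maximin = -1, Minimax = 4, Saddle: False

Work:
Row minimums: [-2, -5, -1] → maximin = -1
Column maximums: [4, 5, 4] → minimax = 4
No saddle point (maximin ≠ minimax). Mixed strategy needed.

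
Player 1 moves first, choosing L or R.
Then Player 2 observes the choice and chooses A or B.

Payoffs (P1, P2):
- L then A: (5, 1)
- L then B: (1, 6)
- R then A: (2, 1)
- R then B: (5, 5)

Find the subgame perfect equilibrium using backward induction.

P1 plays R, P2 plays B after L and B after R; Payoff (5, 5)

Work:
Backward induction:
After L: P2 chooses B → P1 gets 1
After R: P2 chooses B → P1 gets 5
P1 chooses R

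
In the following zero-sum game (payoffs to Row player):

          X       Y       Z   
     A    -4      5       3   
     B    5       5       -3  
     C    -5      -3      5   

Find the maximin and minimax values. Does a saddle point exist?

Maximin = -3, Minimax = 5, Saddle: False

Work:
Row minimums: [-4, -3, -5] → maximin = -3
Column maximums: [5, 5, 5] → minimax = 5
No saddle point (maximin ≠ minimax). Mixed strategy needed.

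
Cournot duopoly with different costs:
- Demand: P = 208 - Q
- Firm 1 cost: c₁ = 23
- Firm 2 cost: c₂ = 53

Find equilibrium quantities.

q₁* = 71.67, q₂* = 41.67

Work:
Reaction: q₁ = (208 - 23 - q₂)/2
Reaction: q₂ = (208 - 53 - q₁)/2
Solve simultaneously:
q₁* = (208 - 2×23 + 53)/3 = 71.67
q₂* = (208 - 2×53 + 23)/3 = 41.67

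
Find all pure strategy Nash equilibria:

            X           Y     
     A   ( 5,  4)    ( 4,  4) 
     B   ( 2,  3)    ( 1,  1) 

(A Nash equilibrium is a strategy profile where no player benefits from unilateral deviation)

Nash equilibrium: (A, X), (A, Y)

Work:
Best responses:
  P1 vs X: payoffs [5, 2] → best response A (payoff 5)
  P1 vs Y: payoffs [4, 1] → best response A (payoff 4)
  P2 vs A: payoffs [4, 4] → best response X/Y (payoff 4)
  P2 vs B: payoffs [3, 1] → best response X (payoff 3)
Mutual best responses: (A,X), (A,Y) → Nash equilibria.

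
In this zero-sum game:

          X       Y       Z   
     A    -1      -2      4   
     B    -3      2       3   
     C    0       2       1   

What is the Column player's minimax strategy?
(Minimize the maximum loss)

Column should play X, value = 0

Work:
Column player minimizes Row's maximum payoff:
Column X: max payoff to Row = 0
Column Y: max payoff to Row = 2
Column Z: max payoff to Row = 4
Minimum is 0, achieved by column X.
Minimax strategy: X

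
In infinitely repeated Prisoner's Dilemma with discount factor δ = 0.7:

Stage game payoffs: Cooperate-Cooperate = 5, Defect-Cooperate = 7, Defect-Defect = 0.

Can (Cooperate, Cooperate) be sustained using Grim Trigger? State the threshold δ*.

δ* = 0.2857; since δ = 0.7 ≥ 0.2857, cooperation can be sustained

Work:
For Grim Trigger:
Cooperate forever: 5/(1-δ)
Defect then punished: 7 + 0·δ/(1-δ)
Need: 5/(1-δ) ≥ 7 + 0·δ/(1-δ)
Solving: δ ≥ (T-R)/(T-P) = (7-5)/(7-0) = 0.2857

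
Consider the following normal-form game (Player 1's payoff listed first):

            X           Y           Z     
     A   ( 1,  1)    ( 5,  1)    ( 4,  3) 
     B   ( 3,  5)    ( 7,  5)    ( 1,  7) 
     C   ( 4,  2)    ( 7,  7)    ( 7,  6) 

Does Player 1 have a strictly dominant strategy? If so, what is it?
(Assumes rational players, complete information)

No strictly dominant strategy exists for Player 1

Work:
A strategy strictly dominates another if it gives a strictly higher payoff against every opponent action. Compare each pair of P1's strategies column-by-column:
  A vs B: [1 vs 3, 5 vs 7, 4 vs 1] → A does not strictly dominate B (column X: 1 ≤ 3)
  A vs C: [1 vs 4, 5 vs 7, 4 vs 7] → A does not strictly dominate C (column X: 1 ≤ 4)
  B vs A: [3 vs 1, 7 vs 5, 1 vs 4] → B does not strictly dominate A (column Z: 1 ≤ 4)
  B vs C: [3 vs 4, 7 vs 7, 1 vs 7] → B does not strictly dominate C (column X: 3 ≤ 4)
  C vs A: [4 vs 1, 7 vs 5, 7 vs 4] → C strictly dominates A
  C vs B: [4 vs 3, 7 vs 7, 7 vs 1] → C does not strictly dominate B (column Y: 7 ≤ 7)
No single strategy strictly dominates all others → no strictly dominant strategy.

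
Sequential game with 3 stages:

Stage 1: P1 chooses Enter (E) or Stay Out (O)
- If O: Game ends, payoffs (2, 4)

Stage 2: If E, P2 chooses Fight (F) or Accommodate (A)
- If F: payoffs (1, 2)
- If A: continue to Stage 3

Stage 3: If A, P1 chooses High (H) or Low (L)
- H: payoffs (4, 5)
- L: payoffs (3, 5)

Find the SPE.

SPE: (E, A, H); Outcome (4, 5)

Work:
Stage 3: P1 chooses H (4 vs 3)
Stage 2: P2: F->2, A->5 (anticipating H). Choose A
Stage 1: P1: O->2, E->4 (anticipating A, H). Choose E
SPE path: E -> A -> H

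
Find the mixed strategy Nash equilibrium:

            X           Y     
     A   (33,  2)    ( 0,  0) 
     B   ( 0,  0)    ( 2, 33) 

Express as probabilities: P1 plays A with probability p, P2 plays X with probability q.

p = 0.9429, q = 0.0571

Work:
Find probabilities that make opponent indifferent:
P2 chooses q to make P1 indifferent between A and B
P1 chooses p to make P2 indifferent between X and Y
Mixed NE: P1 plays (A: 0.9429, B: 0.0571), P2 plays (X: 0.0571, Y: 0.9429)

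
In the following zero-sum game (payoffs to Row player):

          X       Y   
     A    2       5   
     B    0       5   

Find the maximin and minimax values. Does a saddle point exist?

Maximin = 2, Minimax = 2, Saddle: True

Work:
Row minimums: [2, 0] → maximin = 2
Column maximums: [2, 5] → minimax = 2
Saddle point exists! Game value = 2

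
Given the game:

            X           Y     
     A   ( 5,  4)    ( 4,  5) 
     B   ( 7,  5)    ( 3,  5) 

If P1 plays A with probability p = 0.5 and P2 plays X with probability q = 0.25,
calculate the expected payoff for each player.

E[P1] = 4.125, E[P2] = 4.875

Work:
E[P1] = p·q·π₁(A,X) + p·(1-q)·π₁(A,Y) + (1-p)·q·π₁(B,X) + (1-p)·(1-q)·π₁(B,Y)
= 0.5·0.25·5 + 0.5·0.75·4 + 0.5·0.25·7 + 0.5·0.75·3
= 4.125

E[P2] = 4.875 (similar calculation)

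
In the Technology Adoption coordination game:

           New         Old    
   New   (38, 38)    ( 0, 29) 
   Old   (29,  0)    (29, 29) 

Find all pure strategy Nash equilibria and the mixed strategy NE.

Pure NE: (New, New) and (Old, Old); Mixed NE: p = 0.7632, q = 0.7632

Work:
Check pure NE:
(New, New): (38, 38) - no unilateral deviation beneficial
(Old, Old): (29, 29) - no unilateral deviation beneficial
Mixed NE: P1 plays New with p = 0.7632, P2 plays New with q = 0.7632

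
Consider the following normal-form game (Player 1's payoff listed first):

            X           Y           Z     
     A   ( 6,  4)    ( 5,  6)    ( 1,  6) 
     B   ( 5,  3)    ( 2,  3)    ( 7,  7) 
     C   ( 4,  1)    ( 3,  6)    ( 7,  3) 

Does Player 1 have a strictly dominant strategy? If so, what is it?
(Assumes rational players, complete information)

No strictly dominant strategy exists for Player 1

Work:
A strategy strictly dominates another if it gives a strictly higher payoff against every opponent action. Compare each pair of P1's strategies column-by-column:
  A vs B: [6 vs 5, 5 vs 2, 1 vs 7] → A does not strictly dominate B (column Z: 1 ≤ 7)
  A vs C: [6 vs 4, 5 vs 3, 1 vs 7] → A does not strictly dominate C (column Z: 1 ≤ 7)
  B vs A: [5 vs 6, 2 vs 5, 7 vs 1] → B does not strictly dominate A (column X: 5 ≤ 6)
  B vs C: [5 vs 4, 2 vs 3, 7 vs 7] → B does not strictly dominate C (column Y: 2 ≤ 3)
  C vs A: [4 vs 6, 3 vs 5, 7 vs 1] → C does not strictly dominate A (column X: 4 ≤ 6)
  C vs B: [4 vs 5, 3 vs 2, 7 vs 7] → C does not strictly dominate B (column X: 4 ≤ 5)
No single strategy strictly dominates all others → no strictly dominant strategy.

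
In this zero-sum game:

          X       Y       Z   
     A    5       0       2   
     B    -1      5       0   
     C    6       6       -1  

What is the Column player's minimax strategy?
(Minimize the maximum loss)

Column should play Z, value = 2

Work:
Column player minimizes Row's maximum payoff:
Column X: max payoff to Row = 6
Column Y: max payoff to Row = 6
Column Z: max payoff to Row = 2
Minimum is 2, achieved by column Z.
Minimax strategy: Z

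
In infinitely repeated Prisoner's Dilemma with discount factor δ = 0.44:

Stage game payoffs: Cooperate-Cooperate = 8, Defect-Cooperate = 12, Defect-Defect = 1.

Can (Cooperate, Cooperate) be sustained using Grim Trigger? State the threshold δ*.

δ* = 0.3636; since δ = 0.44 ≥ 0.3636, cooperation can be sustained

Work:
For Grim Trigger:
Cooperate forever: 8/(1-δ)
Defect then punished: 12 + 1·δ/(1-δ)
Need: 8/(1-δ) ≥ 12 + 1·δ/(1-δ)
Solving: δ ≥ (T-R)/(T-P) = (12-8)/(12-1) = 0.3636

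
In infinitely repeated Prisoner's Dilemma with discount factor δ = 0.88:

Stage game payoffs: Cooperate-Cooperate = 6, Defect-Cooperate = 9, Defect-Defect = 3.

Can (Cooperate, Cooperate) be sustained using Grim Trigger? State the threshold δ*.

δ* = 0.5; since δ = 0.88 ≥ 0.5, cooperation can be sustained

Work:
For Grim Trigger:
Cooperate forever: 6/(1-δ)
Defect then punished: 9 + 3·δ/(1-δ)
Need: 6/(1-δ) ≥ 9 + 3·δ/(1-δ)
Solving: δ ≥ (T-R)/(T-P) = (9-6)/(9-3) = 0.5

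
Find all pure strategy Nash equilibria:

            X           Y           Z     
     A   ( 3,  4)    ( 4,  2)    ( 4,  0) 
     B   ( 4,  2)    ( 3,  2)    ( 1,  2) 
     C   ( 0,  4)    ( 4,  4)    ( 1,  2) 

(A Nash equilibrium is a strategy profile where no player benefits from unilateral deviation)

Nash equilibrium: (B, X), (C, Y)

Work:
Best responses:
  P1 vs X: payoffs [3, 4, 0] → best response B (payoff 4)
  P1 vs Y: payoffs [4, 3, 4] → best response A/C (payoff 4)
  P1 vs Z: payoffs [4, 1, 1] → best response A (payoff 4)
  P2 vs A: payoffs [4, 2, 0] → best response X (payoff 4)
  P2 vs B: payoffs [2, 2, 2] → best response X/Y/Z (payoff 2)
  P2 vs C: payoffs [4, 4, 2] → best response X/Y (payoff 4)
Mutual best responses: (B,X), (C,Y) → Nash equilibria.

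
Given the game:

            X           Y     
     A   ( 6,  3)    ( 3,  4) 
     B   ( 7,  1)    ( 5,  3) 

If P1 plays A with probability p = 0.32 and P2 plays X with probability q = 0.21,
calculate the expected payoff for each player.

E[P1] = 4.8472, E[P2] = 2.9672

Work:
E[P1] = p·q·π₁(A,X) + p·(1-q)·π₁(A,Y) + (1-p)·q·π₁(B,X) + (1-p)·(1-q)·π₁(B,Y)
= 0.32·0.21·6 + 0.32·0.79·3 + 0.68·0.21·7 + 0.68·0.79·5
= 4.8472

E[P2] = 2.9672 (similar calculation)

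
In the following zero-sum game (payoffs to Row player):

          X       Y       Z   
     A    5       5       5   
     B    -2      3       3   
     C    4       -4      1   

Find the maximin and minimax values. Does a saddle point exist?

Maximin = 5, Minimax = 5, Saddle: True

Work:
Row minimums: [5, -2, -4] → maximin = 5
Column maximums: [5, 5, 5] → minimax = 5
Saddle point exists! Game value = 5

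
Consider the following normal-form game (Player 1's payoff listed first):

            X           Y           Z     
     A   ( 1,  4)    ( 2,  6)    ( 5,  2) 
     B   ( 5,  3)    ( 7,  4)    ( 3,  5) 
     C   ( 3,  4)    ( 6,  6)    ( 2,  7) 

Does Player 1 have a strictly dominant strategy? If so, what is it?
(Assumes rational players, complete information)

No strictly dominant strategy exists for Player 1

Work:
A strategy strictly dominates another if it gives a strictly higher payoff against every opponent action. Compare each pair of P1's strategies column-by-column:
  A vs B: [1 vs 5, 2 vs 7, 5 vs 3] → A does not strictly dominate B (column X: 1 ≤ 5)
  A vs C: [1 vs 3, 2 vs 6, 5 vs 2] → A does not strictly dominate C (column X: 1 ≤ 3)
  B vs A: [5 vs 1, 7 vs 2, 3 vs 5] → B does not strictly dominate A (column Z: 3 ≤ 5)
  B vs C: [5 vs 3, 7 vs 6, 3 vs 2] → B strictly dominates C
  C vs A: [3 vs 1, 6 vs 2, 2 vs 5] → C does not strictly dominate A (column Z: 2 ≤ 5)
  C vs B: [3 vs 5, 6 vs 7, 2 vs 3] → C does not strictly dominate B (column X: 3 ≤ 5)
No single strategy strictly dominates all others → no strictly dominant strategy.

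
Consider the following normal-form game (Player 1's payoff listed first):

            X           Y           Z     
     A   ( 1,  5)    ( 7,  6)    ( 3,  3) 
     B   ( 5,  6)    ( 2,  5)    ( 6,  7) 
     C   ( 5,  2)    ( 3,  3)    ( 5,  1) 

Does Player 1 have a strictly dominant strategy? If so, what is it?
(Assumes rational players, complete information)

No strictly dominant strategy exists for Player 1

Work:
A strategy strictly dominates another if it gives a strictly higher payoff against every opponent action. Compare each pair of P1's strategies column-by-column:
  A vs B: [1 vs 5, 7 vs 2, 3 vs 6] → A does not strictly dominate B (column X: 1 ≤ 5)
  A vs C: [1 vs 5, 7 vs 3, 3 vs 5] → A does not strictly dominate C (column X: 1 ≤ 5)
  B vs A: [5 vs 1, 2 vs 7, 6 vs 3] → B does not strictly dominate A (column Y: 2 ≤ 7)
  B vs C: [5 vs 5, 2 vs 3, 6 vs 5] → B does not strictly dominate C (column X: 5 ≤ 5)
  C vs A: [5 vs 1, 3 vs 7, 5 vs 3] → C does not strictly dominate A (column Y: 3 ≤ 7)
  C vs B: [5 vs 5, 3 vs 2, 5 vs 6] → C does not strictly dominate B (column X: 5 ≤ 5)
No single strategy strictly dominates all others → no strictly dominant strategy.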